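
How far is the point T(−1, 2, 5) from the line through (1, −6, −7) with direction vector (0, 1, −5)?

6√3

Direction vector d = (0, 1, −5).
AP = (−2, 8, 12); AP·d = -52, |AP|² = 212, |d|² = 26.
distance² = |AP|² − (AP·d)²/|d|² = 212 − 2704/26 = 108, so the distance is 6√3.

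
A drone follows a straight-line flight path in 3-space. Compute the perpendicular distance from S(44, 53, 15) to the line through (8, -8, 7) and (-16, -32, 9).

A direction vector is d = (-24, -24, 2).
AP = (36, 61, 8); AP·d = -2312, |AP|² = 5081, |d|² = 1156.
distance² = |AP|² − (AP·d)²/|d|² = 5081 − 5345344/1156 = 457, so the distance is √457.

√457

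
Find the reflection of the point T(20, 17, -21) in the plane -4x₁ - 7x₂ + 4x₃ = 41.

(-12, -39, 11)

n = (-4, -7, 4), |n|² = 81, n·T − 41 = -324, so t = -324/81 = -4.
Foot F = T − (-4)·n = (4, -11, -5); the reflection is 2F − T = (-12, -39, 11).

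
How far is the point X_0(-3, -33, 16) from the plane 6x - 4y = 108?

n = (6, -4, 0); n·P − 108 = 6; |n| = 2√13; distance = 6/(2√13) = 3√13/13.

3/√13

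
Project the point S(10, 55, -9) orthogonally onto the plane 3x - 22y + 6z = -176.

The perpendicular from S has direction n = (3, -22, 6): r = (10, 55, -9) + t(3, -22, 6).
Substitute into the plane: n·(S + tn) = -176 gives -1234 + 529t = -176, so t = 2.
Foot = (10, 55, -9) + 2·(3, -22, 6) = (16, 11, 3).

(16, 11, 3)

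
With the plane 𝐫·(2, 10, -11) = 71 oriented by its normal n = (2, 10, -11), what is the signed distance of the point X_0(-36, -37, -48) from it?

1

n·X_0 − 71 = 15.
|n| = 15, so the signed distance is 15/15 = 1.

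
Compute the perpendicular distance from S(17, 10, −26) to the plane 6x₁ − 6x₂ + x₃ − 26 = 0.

Normal vector n = (6, −6, 1), and n·(17, 10, −26) − 26 = −10.
|n| = √(36 + 36 + 1) = √73, so the distance is |-10|/√73 = 10/√73.

10√73/73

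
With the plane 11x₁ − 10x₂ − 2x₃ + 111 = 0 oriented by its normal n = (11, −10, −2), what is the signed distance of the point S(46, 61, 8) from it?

n·S − (-111) = -9.
|n| = 15, so the signed distance is -9/15 = -3/5.

-3/5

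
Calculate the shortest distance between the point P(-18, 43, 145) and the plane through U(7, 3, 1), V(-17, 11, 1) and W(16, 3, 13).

4

UV = (-24, 8, 0) and UW = (9, 0, 12), so a normal is n = UV × UW = (96, 288, -72).
Then n·(-18, 43, 145) - 1464 = -1248.
|n| = √(9216 + 82944 + 5184) = 312, so the distance is |-1248|/312 = 4.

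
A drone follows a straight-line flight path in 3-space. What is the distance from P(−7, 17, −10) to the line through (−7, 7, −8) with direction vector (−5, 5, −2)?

5√2

Direction vector d = (−5, 5, −2).
AP = (0, 10, −2); AP·d = 54, |AP|² = 104, |d|² = 54.
distance² = |AP|² − (AP·d)²/|d|² = 104 − 2916/54 = 50, so the distance is 5√2.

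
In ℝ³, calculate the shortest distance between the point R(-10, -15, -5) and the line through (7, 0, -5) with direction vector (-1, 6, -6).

Direction vector d = (-1, 6, -6).
AP = (-17, -15, 0); AP·d = -73, |AP|² = 514, |d|² = 73.
distance² = |AP|² − (AP·d)²/|d|² = 514 − 5329/73 = 441, so the distance is 21.

21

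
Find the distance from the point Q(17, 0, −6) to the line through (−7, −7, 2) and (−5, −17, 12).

√638

A direction vector is d = (2, −10, 10).
AP = (24, 7, −8), and AP × d = (−10, −256, −254).
|AP × d|² = 130152 and |d|² = 204, so the distance is √(130152/204) = √638.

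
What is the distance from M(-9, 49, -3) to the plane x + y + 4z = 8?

10√2/3

Normal vector n = (1, 1, 4), and n·(-9, 49, -3) - 8 = 20.
|n| = √(1 + 1 + 16) = 3√2, so the distance is |20|/(3√2) = 10√2/3.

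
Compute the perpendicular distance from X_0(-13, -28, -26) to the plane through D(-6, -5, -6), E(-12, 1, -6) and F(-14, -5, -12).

10/√34

DE = (-6, 6, 0) and DF = (-8, 0, -6), so a normal is n = DE × DF = (-36, -36, 48).
d = |(-36)·(-13) + (-36)·(-28) + 48·(-26) − 108| / √(1296 + 1296 + 2304) = |120| / (12√34) = 10/√34.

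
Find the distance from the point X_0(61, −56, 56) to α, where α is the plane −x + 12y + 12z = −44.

1

n = (−1, 12, 12); n·P − (-44) = -17; |n| = 17; distance = 17/17 = 1.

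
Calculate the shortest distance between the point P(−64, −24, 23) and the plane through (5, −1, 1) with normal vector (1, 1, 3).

The plane has equation n·(r − (5, −1, 1)) = 0, i.e. n·r = 7.
d = |1·(-64) + 1·(-24) + 3·23 − 7| / √(1 + 1 + 9) = |-26| / √11 = 26/√11.

26√11/11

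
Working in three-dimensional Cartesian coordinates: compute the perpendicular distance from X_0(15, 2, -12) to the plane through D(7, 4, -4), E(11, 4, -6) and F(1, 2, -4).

2/√14

DE = (4, 0, -2) and DF = (-6, -2, 0), so a normal is n = DE × DF = (-4, 12, -8).
d = |(-4)·15 + 12·2 + (-8)·(-12) − 52| / √(16 + 144 + 64) = |8| / (4√14) = √14/7.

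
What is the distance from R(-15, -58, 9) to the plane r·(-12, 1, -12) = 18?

Normal vector n = (-12, 1, -12), and n·(-15, -58, 9) - 18 = -4.
|n| = √(144 + 1 + 144) = 17, so the distance is |-4|/17 = 4/17.

4/17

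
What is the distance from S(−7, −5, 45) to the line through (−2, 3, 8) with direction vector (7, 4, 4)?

9√17

Direction vector d = (7, 4, 4).
AP = (−5, −8, 37); AP·d = 81, |AP|² = 1458, |d|² = 81.
distance² = |AP|² − (AP·d)²/|d|² = 1458 − 6561/81 = 1377, so the distance is 9√17.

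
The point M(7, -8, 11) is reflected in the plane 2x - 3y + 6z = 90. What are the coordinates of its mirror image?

(41/7, -44/7, 53/7)

n = (2, -3, 6), |n|² = 49, n·M − 90 = 14, so t = 14/49 = 2/7.
Foot F = M − (2/7)·n = (45/7, -50/7, 65/7); the reflection is 2F − M = (41/7, -44/7, 53/7).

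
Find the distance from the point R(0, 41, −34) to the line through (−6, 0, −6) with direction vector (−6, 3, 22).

2√493

Direction vector d = (−6, 3, 22).
AP = (6, 41, −28); AP·d = -529, |AP|² = 2501, |d|² = 529.
distance² = |AP|² − (AP·d)²/|d|² = 2501 − 279841/529 = 1972, so the distance is 2√493.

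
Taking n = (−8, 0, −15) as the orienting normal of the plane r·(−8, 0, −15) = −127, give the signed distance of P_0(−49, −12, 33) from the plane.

24/17

n·P_0 − (-127) = 24.
|n| = 17, so the signed distance is 24/17.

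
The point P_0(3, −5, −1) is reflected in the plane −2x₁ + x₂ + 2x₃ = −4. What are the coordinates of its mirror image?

With n = (−2, 1, 2), the signed offset is (n·P_0 − (-4))/|n|² = -9/9 = -1.
P_0' = P_0 − 2t·n = (3, −5, −1) − (-2)·(−2, 1, 2) = (−1, −3, 3).

(-1, -3, 3)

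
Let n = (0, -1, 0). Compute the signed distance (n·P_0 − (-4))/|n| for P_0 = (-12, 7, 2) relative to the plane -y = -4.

-3

n·P_0 − (-4) = -3.
|n| = 1, so the signed distance is -3/1 = -3.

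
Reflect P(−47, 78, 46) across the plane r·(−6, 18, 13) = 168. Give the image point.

(1, -66, -58)

With n = (−6, 18, 13), the signed offset is (n·P − 168)/|n|² = 2116/529 = 4.
P' = P − 2t·n = (−47, 78, 46) − 8·(−6, 18, 13) = (1, −66, −58).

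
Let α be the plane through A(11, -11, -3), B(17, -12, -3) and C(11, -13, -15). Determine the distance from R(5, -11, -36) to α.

27√38/38

AB = (6, -1, 0) and AC = (0, -2, -12), so a normal is n = AB × AC = (12, 72, -12).
Then n·(5, -11, -36) - (-624) = 324.
|n| = √(144 + 5184 + 144) = 12√38, so the distance is |324|/(12√38) = 27√38/38.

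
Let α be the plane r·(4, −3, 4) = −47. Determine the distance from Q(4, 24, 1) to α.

5√41/41

n = (4, −3, 4); n·P − (-47) = -5; |n| = √41; distance = 5/√41 = 5√41/41.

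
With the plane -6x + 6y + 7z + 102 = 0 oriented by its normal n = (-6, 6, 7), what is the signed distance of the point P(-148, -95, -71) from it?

n·P − (-102) = -77.
|n| = 11, so the signed distance is -77/11 = -7.

-7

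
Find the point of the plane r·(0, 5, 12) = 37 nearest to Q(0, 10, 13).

(0, 5, 1)

n = (0, 5, 12), |n|² = 169, and n·Q − 37 = 169.
t = 169/169 = 1, so the foot is Q − t·n = (0, 10, 13) − 1·(0, 5, 12) = (0, 5, 1).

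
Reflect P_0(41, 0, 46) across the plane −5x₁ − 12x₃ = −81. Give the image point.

(1, 0, -50)

n = (−5, 0, −12), |n|² = 169, n·P_0 − (-81) = -676, so t = -676/169 = -4.
Foot F = P_0 − (-4)·n = (21, 0, −2); the reflection is 2F − P_0 = (1, 0, −50).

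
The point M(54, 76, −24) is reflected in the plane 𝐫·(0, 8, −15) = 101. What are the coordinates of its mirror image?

(54, 28, 66)

With n = (0, 8, −15), the signed offset is (n·M − 101)/|n|² = 867/289 = 3.
M' = M − 2t·n = (54, 76, −24) − 6·(0, 8, −15) = (54, 28, 66).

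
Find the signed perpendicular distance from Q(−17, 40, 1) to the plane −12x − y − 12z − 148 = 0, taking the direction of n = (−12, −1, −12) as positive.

4/17

n·Q − 148 = 4.
|n| = 17, so the signed distance is 4/17.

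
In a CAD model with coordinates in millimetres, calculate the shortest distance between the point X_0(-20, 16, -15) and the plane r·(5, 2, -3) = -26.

Normal vector n = (5, 2, -3), and n·(-20, 16, -15) - (-26) = 3.
|n| = √(25 + 4 + 9) = √38, so the distance is |3|/√38 = 3√38/38.

3/√38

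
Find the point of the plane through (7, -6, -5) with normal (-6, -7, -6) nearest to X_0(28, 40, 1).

(4, 12, -23)

The perpendicular from X_0 has direction n = (-6, -7, -6): r = (28, 40, 1) + μ(-6, -7, -6).
Substitute into the plane: n·(X_0 + μn) = 30 gives -454 + 121μ = 30, so μ = 4.
Foot = (28, 40, 1) + 4·(-6, -7, -6) = (4, 12, -23).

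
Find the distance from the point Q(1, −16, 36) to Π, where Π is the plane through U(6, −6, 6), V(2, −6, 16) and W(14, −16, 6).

√5/3

UV = (−4, 0, 10) and UW = (8, −10, 0), so a normal is n = UV × UW = (100, 80, 40).
Then n·(1, −16, 36) − 360 = −100.
|n| = √(10000 + 6400 + 1600) = 60√5, so the distance is |-100|/(60√5) = √5/3.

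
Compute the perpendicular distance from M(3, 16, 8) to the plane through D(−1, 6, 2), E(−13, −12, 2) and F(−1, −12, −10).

10/√22

DE = (−12, −18, 0) and DF = (0, −18, −12), so a normal is n = DE × DF = (216, −144, 216).
Then n·(3, 16, 8) − (−648) = 720.
|n| = √(46656 + 20736 + 46656) = 72√22, so the distance is |720|/(72√22) = 10/√22.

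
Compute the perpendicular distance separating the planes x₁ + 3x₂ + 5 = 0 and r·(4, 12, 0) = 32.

13√10/10

Divide the second equation by 4 to match normals: x₁ + 3x₂ = 8.
Both planes have normal n = (1, 3, 0), |n| = √10. Any point on the first plane is at distance |8 − (-5)|/|n| = 13/√10 = 13√10/10 from the second.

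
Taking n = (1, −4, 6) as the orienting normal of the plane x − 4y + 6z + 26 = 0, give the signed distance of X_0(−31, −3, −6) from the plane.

-29/√53

n·X_0 − (-26) = -29.
|n| = √53, so the signed distance is -29/√53.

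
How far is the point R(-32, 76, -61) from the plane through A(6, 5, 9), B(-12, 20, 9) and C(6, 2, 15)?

13√70/35

AB = (-18, 15, 0) and AC = (0, -3, 6), so a normal is n = AB × AC = (90, 108, 54).
Then n·(-32, 76, -61) - 1566 = 468.
|n| = √(8100 + 11664 + 2916) = 18√70, so the distance is |468|/(18√70) = 26/√70.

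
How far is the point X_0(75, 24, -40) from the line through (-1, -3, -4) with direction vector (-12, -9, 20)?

8√34

Direction vector d = (-12, -9, 20).
AP = (76, 27, -36), and AP × d = (216, -1088, -360).
|AP × d|² = 1360000 and |d|² = 625, so the distance is √(1360000/625) = √2176 = 8√34.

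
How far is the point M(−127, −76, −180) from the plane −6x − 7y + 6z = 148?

Normal vector n = (−6, −7, 6), and n·(−127, −76, −180) − 148 = 66.
|n| = √(36 + 49 + 36) = 11, so the distance is |66|/11 = 6.

6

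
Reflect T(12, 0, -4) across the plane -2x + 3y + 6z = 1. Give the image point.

(8, 6, 8)

n = (-2, 3, 6), |n|² = 49, n·T − 1 = -49, so t = -49/49 = -1.
Foot F = T − (-1)·n = (10, 3, 2); the reflection is 2F − T = (8, 6, 8).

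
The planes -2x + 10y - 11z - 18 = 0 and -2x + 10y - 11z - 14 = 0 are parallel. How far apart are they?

Both planes have normal n = (-2, 10, -11), |n| = 15. Any point on the first plane is at distance |14 − 18|/|n| = 4/15 from the second.

4/15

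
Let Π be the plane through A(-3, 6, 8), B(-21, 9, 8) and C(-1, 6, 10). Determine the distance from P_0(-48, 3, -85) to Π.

30/√38

AB = (-18, 3, 0) and AC = (2, 0, 2), so a normal is n = AB × AC = (6, 36, -6).
Then n·(-48, 3, -85) - 150 = 180.
|n| = √(36 + 1296 + 36) = 6√38, so the distance is |180|/(6√38) = 15√38/19.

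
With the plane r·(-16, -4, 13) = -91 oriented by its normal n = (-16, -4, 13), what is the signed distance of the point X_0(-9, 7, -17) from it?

-2/3

n·X_0 − (-91) = -14.
|n| = 21, so the signed distance is -14/21 = -2/3.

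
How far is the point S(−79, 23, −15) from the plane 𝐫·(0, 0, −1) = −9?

24

Normal vector n = (0, 0, −1), and n·(−79, 23, −15) − (−9) = 24.
|n| = √(0 + 0 + 1) = 1, so the distance is |24|/1 = 24.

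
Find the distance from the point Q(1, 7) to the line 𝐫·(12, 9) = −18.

31/5

d = |12·1 + 9·7 − (-18)| / √(144 + 81) = |93|/15 = 31/5.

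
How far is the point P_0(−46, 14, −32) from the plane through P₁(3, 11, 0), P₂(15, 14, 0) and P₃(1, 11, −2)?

29√2/6

P₁P₂ = (12, 3, 0) and P₁P₃ = (−2, 0, −2), so a normal is n = P₁P₂ × P₁P₃ = (−6, 24, 6).
n = (−6, 24, 6); n·P − 246 = 174; |n| = 18√2; distance = 174/(18√2) = 29√2/6.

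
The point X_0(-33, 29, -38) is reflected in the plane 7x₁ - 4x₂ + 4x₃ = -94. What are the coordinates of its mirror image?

With n = (7, -4, 4), the signed offset is (n·X_0 − (-94))/|n|² = -405/81 = -5.
X_0' = X_0 − 2t·n = (-33, 29, -38) − (-10)·(7, -4, 4) = (37, -11, 2).

(37, -11, 2)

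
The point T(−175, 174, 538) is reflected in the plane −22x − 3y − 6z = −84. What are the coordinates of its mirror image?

With n = (−22, −3, −6), the signed offset is (n·T − (-84))/|n|² = 184/529 = 8/23.
T' = T − 2t·n = (−175, 174, 538) − (16/23)·(−22, −3, −6) = (−3673/23, 4050/23, 12470/23).

(-3673/23, 4050/23, 12470/23)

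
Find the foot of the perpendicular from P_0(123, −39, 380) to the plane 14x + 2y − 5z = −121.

n = (14, 2, −5), |n|² = 225, and n·P_0 − (-121) = -135.
t = -135/225 = -3/5, so the foot is P_0 − t·n = (123, −39, 380) − (-3/5)·(14, 2, −5) = (657/5, −189/5, 377).

(657/5, -189/5, 377)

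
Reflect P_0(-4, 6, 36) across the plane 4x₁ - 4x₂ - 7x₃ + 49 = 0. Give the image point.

n = (4, -4, -7), |n|² = 81, n·P_0 − (-49) = -243, so t = -243/81 = -3.
Foot F = P_0 − (-3)·n = (8, -6, 15); the reflection is 2F − P_0 = (20, -18, -6).

(20, -18, -6)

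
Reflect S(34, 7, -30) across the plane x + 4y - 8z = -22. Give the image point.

(26, -25, 34)

With n = (1, 4, -8), the signed offset is (n·S − (-22))/|n|² = 324/81 = 4.
S' = S − 2t·n = (34, 7, -30) − 8·(1, 4, -8) = (26, -25, 34).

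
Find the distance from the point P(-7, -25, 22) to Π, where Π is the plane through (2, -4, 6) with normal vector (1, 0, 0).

9

The plane has equation n·(r − (2, -4, 6)) = 0, i.e. n·r = 2.
Then n·(-7, -25, 22) - 2 = -9.
|n| = √(1 + 0 + 0) = 1, so the distance is |-9|/1 = 9.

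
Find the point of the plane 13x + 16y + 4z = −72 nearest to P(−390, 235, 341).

(-2756/7, 1613/7, 2379/7)

The perpendicular from P has direction n = (13, 16, 4): r = (−390, 235, 341) + λ(13, 16, 4).
Substitute into the plane: n·(P + λn) = -72 gives 54 + 441λ = -72, so λ = -2/7.
Foot = (−390, 235, 341) + (-2/7)·(13, 16, 4) = (−2756/7, 1613/7, 2379/7).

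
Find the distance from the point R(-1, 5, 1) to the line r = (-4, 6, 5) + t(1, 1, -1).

Direction vector d = (1, 1, -1).
AP = (3, -1, -4); AP·d = 6, |AP|² = 26, |d|² = 3.
distance² = |AP|² − (AP·d)²/|d|² = 26 − 36/3 = 14, so the distance is √14.

√14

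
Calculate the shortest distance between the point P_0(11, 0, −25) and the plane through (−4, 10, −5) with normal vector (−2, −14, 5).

2/3

The plane has equation n·(r − (−4, 10, −5)) = 0, i.e. n·r = -157.
d = |(-2)·11 + (-14)·0 + 5·(-25) − (-157)| / √(4 + 196 + 25) = |10| / 15 = 2/3.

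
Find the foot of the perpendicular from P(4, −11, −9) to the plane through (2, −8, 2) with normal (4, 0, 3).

(8, -11, -6)

n = (4, 0, 3), |n|² = 25, and n·P − 14 = -25.
t = -25/25 = -1, so the foot is P − t·n = (4, −11, −9) − (-1)·(4, 0, 3) = (8, −11, −6).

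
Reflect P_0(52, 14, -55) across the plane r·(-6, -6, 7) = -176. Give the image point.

With n = (-6, -6, 7), the signed offset is (n·P_0 − (-176))/|n|² = -605/121 = -5.
P_0' = P_0 − 2t·n = (52, 14, -55) − (-10)·(-6, -6, 7) = (-8, -46, 15).

(-8, -46, 15)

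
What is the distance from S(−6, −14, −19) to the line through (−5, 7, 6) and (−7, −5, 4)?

3√51

A direction vector is d = (−2, −12, −2).
AP = (−1, −21, −25), and AP × d = (−258, 48, −30).
|AP × d|² = 69768 and |d|² = 152, so the distance is √(69768/152) = √459 = 3√51.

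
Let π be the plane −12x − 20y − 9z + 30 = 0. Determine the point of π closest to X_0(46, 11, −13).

n = (−12, −20, −9), |n|² = 625, and n·X_0 − (-30) = -625.
t = -625/625 = -1, so the foot is X_0 − t·n = (46, 11, −13) − (-1)·(−12, −20, −9) = (34, −9, −22).

(34, -9, -22)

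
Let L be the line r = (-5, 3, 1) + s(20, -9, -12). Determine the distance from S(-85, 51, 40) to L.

Direction vector d = (20, -9, -12).
AP = (-80, 48, 39); AP·d = -2500, |AP|² = 10225, |d|² = 625.
distance² = |AP|² − (AP·d)²/|d|² = 10225 − 6250000/625 = 225, so the distance is 15.

15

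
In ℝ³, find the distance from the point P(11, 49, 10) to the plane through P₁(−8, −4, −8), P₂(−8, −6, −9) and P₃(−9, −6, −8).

7

P₁P₂ = (0, −2, −1) and P₁P₃ = (−1, −2, 0), so a normal is n = P₁P₂ × P₁P₃ = (−2, 1, −2).
d = |(-2)·11 + 1·49 + (-2)·10 − 28| / √(4 + 1 + 4) = |-21| / 3 = 7.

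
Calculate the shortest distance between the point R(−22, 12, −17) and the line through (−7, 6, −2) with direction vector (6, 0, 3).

9

Direction vector d = (6, 0, 3).
AP = (−15, 6, −15); AP·d = -135, |AP|² = 486, |d|² = 45.
distance² = |AP|² − (AP·d)²/|d|² = 486 − 18225/45 = 81, so the distance is 9.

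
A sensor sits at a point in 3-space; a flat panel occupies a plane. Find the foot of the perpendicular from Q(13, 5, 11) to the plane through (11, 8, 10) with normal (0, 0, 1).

The perpendicular from Q has direction n = (0, 0, 1): r = (13, 5, 11) + λ(0, 0, 1).
Substitute into the plane: n·(Q + λn) = 10 gives 11 + 1λ = 10, so λ = -1.
Foot = (13, 5, 11) + (-1)·(0, 0, 1) = (13, 5, 10).

(13, 5, 10)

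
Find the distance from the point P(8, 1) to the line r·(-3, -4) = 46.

The normal to the line is n = (-3, -4) with |n| = 5.
|n·P − 46| = |-28 − 46| = 74, so the distance is 74/5.

74/5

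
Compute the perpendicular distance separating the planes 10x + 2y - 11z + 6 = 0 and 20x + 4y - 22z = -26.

Divide the second equation by 2 to match normals: 10x + 2y - 11z = -13.
With common normal n = (10, 2, -11) (|n| = 15), the distance is |(-6) − (-13)|/|n| = 7/15.

7/15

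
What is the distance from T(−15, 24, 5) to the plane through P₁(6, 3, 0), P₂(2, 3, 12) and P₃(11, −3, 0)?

P₁P₂ = (−4, 0, 12) and P₁P₃ = (5, −6, 0), so a normal is n = P₁P₂ × P₁P₃ = (72, 60, 24).
Then n·(−15, 24, 5) − 612 = −132.
|n| = √(5184 + 3600 + 576) = 12√65, so the distance is |-132|/(12√65) = 11√65/65.

11√65/65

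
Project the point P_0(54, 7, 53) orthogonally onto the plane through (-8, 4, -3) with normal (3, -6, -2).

The perpendicular from P_0 has direction n = (3, -6, -2): r = (54, 7, 53) + t(3, -6, -2).
Substitute into the plane: n·(P_0 + tn) = -42 gives 14 + 49t = -42, so t = -8/7.
Foot = (54, 7, 53) + (-8/7)·(3, -6, -2) = (354/7, 97/7, 387/7).

(354/7, 97/7, 387/7)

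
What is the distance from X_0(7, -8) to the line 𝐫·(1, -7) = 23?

d = |1·7 + (-7)·(-8) − 23| / √(1 + 49) = |40|/(5√2) = 4√2.

4√2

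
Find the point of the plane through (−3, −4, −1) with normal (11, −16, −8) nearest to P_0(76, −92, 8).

The perpendicular from P_0 has direction n = (11, −16, −8): r = (76, −92, 8) + λ(11, −16, −8).
Substitute into the plane: n·(P_0 + λn) = 39 gives 2244 + 441λ = 39, so λ = -5.
Foot = (76, −92, 8) + (-5)·(11, −16, −8) = (21, −12, 48).

(21, -12, 48)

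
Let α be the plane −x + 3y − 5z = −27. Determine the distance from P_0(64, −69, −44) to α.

24/√35

n = (−1, 3, −5); n·P − (-27) = -24; |n| = √35; distance = 24/√35.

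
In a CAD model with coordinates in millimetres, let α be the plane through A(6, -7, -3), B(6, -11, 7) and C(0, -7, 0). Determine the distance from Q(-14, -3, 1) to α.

AB = (0, -4, 10) and AC = (-6, 0, 3), so a normal is n = AB × AC = (-12, -60, -24).
Then n·(-14, -3, 1) - 420 = -96.
|n| = √(144 + 3600 + 576) = 12√30, so the distance is |-96|/(12√30) = 8/√30.

8/√30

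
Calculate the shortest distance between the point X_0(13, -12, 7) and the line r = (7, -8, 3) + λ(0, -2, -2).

Direction vector d = (0, -2, -2).
AP = (6, -4, 4); AP·d = 0, |AP|² = 68, |d|² = 8.
distance² = |AP|² − (AP·d)²/|d|² = 68 − 0/8 = 68, so the distance is 2√17.

2√17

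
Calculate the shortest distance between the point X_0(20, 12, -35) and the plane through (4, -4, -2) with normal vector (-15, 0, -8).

24/17

The plane has equation n·(r − (4, -4, -2)) = 0, i.e. n·r = -44.
n = (-15, 0, -8); n·P − (-44) = 24; |n| = 17; distance = 24/17.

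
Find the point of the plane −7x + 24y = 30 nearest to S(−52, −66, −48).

(-66, -18, -48)

The perpendicular from S has direction n = (−7, 24, 0): r = (−52, −66, −48) + μ(−7, 24, 0).
Substitute into the plane: n·(S + μn) = 30 gives -1220 + 625μ = 30, so μ = 2.
Foot = (−52, −66, −48) + 2·(−7, 24, 0) = (−66, −18, −48).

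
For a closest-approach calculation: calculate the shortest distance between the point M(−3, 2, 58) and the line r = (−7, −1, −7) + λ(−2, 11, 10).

Direction vector d = (−2, 11, 10).
AP = (4, 3, 65), and AP × d = (−685, −170, 50).
|AP × d|² = 500625 and |d|² = 225, so the distance is √(500625/225) = √2225 = 5√89.

5√89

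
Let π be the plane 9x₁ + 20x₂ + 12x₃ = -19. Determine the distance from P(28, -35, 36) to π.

3/25

Normal vector n = (9, 20, 12), and n·(28, -35, 36) - (-19) = 3.
|n| = √(81 + 400 + 144) = 25, so the distance is |3|/25 = 3/25.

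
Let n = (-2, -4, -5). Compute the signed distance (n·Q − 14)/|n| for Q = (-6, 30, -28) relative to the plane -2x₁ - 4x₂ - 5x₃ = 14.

n·Q − 14 = 18.
|n| = 3√5, so the signed distance is 6/√5.

6/√5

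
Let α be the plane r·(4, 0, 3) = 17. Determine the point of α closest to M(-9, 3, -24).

(11, 3, -9)

n = (4, 0, 3), |n|² = 25, and n·M − 17 = -125.
t = -125/25 = -5, so the foot is M − t·n = (-9, 3, -24) − (-5)·(4, 0, 3) = (11, 3, -9).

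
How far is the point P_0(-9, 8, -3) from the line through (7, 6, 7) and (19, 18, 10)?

A direction vector is d = (12, 12, 3).
AP = (-16, 2, -10); AP·d = -198, |AP|² = 360, |d|² = 297.
distance² = |AP|² − (AP·d)²/|d|² = 360 − 39204/297 = 228, so the distance is 2√57.

2√57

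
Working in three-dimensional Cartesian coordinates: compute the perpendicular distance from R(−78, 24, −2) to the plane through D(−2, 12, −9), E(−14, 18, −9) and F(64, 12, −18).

DE = (−12, 6, 0) and DF = (66, 0, −9), so a normal is n = DE × DF = (−54, −108, −396).
d = |(-54)·(-78) + (-108)·24 + (-396)·(-2) − 2376| / √(2916 + 11664 + 156816) = |36| / 414 = 2/23.

2/23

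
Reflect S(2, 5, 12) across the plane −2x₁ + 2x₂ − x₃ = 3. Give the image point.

With n = (−2, 2, −1), the signed offset is (n·S − 3)/|n|² = -9/9 = -1.
S' = S − 2t·n = (2, 5, 12) − (-2)·(−2, 2, −1) = (−2, 9, 10).

(-2, 9, 10)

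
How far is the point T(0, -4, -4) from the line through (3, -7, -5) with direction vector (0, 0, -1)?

3√2

Direction vector d = (0, 0, -1).
AP = (-3, 3, 1); AP·d = -1, |AP|² = 19, |d|² = 1.
distance² = |AP|² − (AP·d)²/|d|² = 19 − 1/1 = 18, so the distance is 3√2.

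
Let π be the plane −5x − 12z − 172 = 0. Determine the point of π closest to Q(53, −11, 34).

The perpendicular from Q has direction n = (−5, 0, −12): r = (53, −11, 34) + t(−5, 0, −12).
Substitute into the plane: n·(Q + tn) = 172 gives -673 + 169t = 172, so t = 5.
Foot = (53, −11, 34) + 5·(−5, 0, −12) = (28, −11, −26).

(28, -11, -26)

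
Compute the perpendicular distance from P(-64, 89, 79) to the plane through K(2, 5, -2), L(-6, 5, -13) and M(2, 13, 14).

KL = (-8, 0, -11) and KM = (0, 8, 16), so a normal is n = KL × KM = (88, 128, -64).
n = (88, 128, -64); n·P − 944 = -240; |n| = 168; distance = 240/168 = 10/7.

10/7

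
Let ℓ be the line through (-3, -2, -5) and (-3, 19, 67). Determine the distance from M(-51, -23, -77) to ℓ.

A direction vector is d = (0, 21, 72).
AP = (-48, -21, -72); AP·d = -5625, |AP|² = 7929, |d|² = 5625.
distance² = |AP|² − (AP·d)²/|d|² = 7929 − 31640625/5625 = 2304, so the distance is 48.

48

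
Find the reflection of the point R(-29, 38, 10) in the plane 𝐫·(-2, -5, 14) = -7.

(-431/15, 116/3, 122/15)

n = (-2, -5, 14), |n|² = 225, n·R − (-7) = 15, so t = 15/225 = 1/15.
Foot F = R − (1/15)·n = (-433/15, 115/3, 136/15); the reflection is 2F − R = (-431/15, 116/3, 122/15).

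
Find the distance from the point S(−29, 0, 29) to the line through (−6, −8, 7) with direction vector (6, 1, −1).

√469

Direction vector d = (6, 1, −1).
AP = (−23, 8, 22), and AP × d = (−30, 109, −71).
|AP × d|² = 17822 and |d|² = 38, so the distance is √(17822/38) = √469.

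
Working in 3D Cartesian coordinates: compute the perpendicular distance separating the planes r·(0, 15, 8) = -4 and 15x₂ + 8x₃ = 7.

With common normal n = (0, 15, 8) (|n| = 17), the distance is |(-4) − 7|/|n| = 11/17.

11/17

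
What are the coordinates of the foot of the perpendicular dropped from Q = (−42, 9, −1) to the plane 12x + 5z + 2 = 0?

(-6, 9, 14)

The perpendicular from Q has direction n = (12, 0, 5): r = (−42, 9, −1) + t(12, 0, 5).
Substitute into the plane: n·(Q + tn) = -2 gives -509 + 169t = -2, so t = 3.
Foot = (−42, 9, −1) + 3·(12, 0, 5) = (−6, 9, 14).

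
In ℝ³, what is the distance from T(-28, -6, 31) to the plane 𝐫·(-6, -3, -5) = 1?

3√70/7

d = |(-6)·(-28) + (-3)·(-6) + (-5)·31 − 1| / √(36 + 9 + 25) = |30| / √70 = 30/√70.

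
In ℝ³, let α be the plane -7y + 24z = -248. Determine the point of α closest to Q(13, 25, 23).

The perpendicular from Q has direction n = (0, -7, 24): r = (13, 25, 23) + λ(0, -7, 24).
Substitute into the plane: n·(Q + λn) = -248 gives 377 + 625λ = -248, so λ = -1.
Foot = (13, 25, 23) + (-1)·(0, -7, 24) = (13, 32, -1).

(13, 32, -1)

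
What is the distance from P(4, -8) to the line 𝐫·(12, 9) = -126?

d = |12·4 + 9·(-8) − (-126)| / √(144 + 81) = |102|/15 = 34/5.

34/5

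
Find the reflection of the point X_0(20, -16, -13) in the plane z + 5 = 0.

n = (0, 0, 1), |n|² = 1, n·X_0 − (-5) = -8, so t = -8/1 = -8.
Foot F = X_0 − (-8)·n = (20, -16, -5); the reflection is 2F − X_0 = (20, -16, 3).

(20, -16, 3)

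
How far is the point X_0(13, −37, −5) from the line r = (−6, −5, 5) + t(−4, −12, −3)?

Direction vector d = (−4, −12, −3).
AP = (19, −32, −10), and AP × d = (−24, 97, −356).
|AP × d|² = 136721 and |d|² = 169, so the distance is √(136721/169) = √809.

√809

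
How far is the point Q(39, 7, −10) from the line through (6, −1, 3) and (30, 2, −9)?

√26

A direction vector is d = (24, 3, −12).
AP = (33, 8, −13); AP·d = 972, |AP|² = 1322, |d|² = 729.
distance² = |AP|² − (AP·d)²/|d|² = 1322 − 944784/729 = 26, so the distance is √26.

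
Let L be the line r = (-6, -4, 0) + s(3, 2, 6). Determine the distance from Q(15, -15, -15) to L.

Direction vector d = (3, 2, 6).
AP = (21, -11, -15); AP·d = -49, |AP|² = 787, |d|² = 49.
distance² = |AP|² − (AP·d)²/|d|² = 787 − 2401/49 = 738, so the distance is 3√82.

3√82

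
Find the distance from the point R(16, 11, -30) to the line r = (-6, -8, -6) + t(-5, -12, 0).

Direction vector d = (-5, -12, 0).
AP = (22, 19, -24); AP·d = -338, |AP|² = 1421, |d|² = 169.
distance² = |AP|² − (AP·d)²/|d|² = 1421 − 114244/169 = 745, so the distance is √745.

√745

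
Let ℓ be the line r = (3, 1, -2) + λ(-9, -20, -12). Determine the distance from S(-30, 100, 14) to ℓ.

Direction vector d = (-9, -20, -12).
AP = (-33, 99, 16), and AP × d = (-868, -540, 1551).
|AP × d|² = 3450625 and |d|² = 625, so the distance is √(3450625/625) = √5521.

√5521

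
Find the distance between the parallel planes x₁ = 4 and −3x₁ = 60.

Divide the second equation by -3 to match normals: x₁ = -20.
Both planes have normal n = (1, 0, 0), |n| = 1. Any point on the first plane is at distance |(-20) − 4|/|n| = 24/1 = 24 from the second.

24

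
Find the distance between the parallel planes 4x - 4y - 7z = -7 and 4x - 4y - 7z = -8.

1/9

Both planes have normal n = (4, -4, -7), |n| = 9. Any point on the first plane is at distance |(-8) − (-7)|/|n| = 1/9 from the second.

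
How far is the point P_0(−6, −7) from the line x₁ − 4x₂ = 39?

√17

The normal to the line is n = (1, −4) with |n| = √17.
|n·P_0 − 39| = |22 − 39| = 17, so the distance is 17/√17 = √17.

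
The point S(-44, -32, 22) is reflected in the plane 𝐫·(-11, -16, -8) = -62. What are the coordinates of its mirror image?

(0, 32, 54)

n = (-11, -16, -8), |n|² = 441, n·S − (-62) = 882, so t = 882/441 = 2.
Foot F = S − 2·n = (-22, 0, 38); the reflection is 2F − S = (0, 32, 54).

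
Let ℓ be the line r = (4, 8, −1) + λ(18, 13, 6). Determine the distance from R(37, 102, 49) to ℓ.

√3961

Direction vector d = (18, 13, 6).
AP = (33, 94, 50), and AP × d = (−86, 702, −1263).
|AP × d|² = 2095369 and |d|² = 529, so the distance is √(2095369/529) = √3961.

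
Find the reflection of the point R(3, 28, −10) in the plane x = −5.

n = (1, 0, 0), |n|² = 1, n·R − (-5) = 8, so t = 8/1 = 8.
Foot F = R − 8·n = (−5, 28, −10); the reflection is 2F − R = (−13, 28, −10).

(-13, 28, -10)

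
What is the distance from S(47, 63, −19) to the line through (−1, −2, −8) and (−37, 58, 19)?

5√241

A direction vector is d = (−36, 60, 27).
AP = (48, 65, −11), and AP × d = (2415, −900, 5220).
|AP × d|² = 33890625 and |d|² = 5625, so the distance is √(33890625/5625) = √6025 = 5√241.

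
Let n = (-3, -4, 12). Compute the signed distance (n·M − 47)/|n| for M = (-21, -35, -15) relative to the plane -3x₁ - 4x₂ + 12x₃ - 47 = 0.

-24/13

n·M − 47 = -24.
|n| = 13, so the signed distance is -24/13.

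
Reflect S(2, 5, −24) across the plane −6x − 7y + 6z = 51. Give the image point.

With n = (−6, −7, 6), the signed offset is (n·S − 51)/|n|² = -242/121 = -2.
S' = S − 2t·n = (2, 5, −24) − (-4)·(−6, −7, 6) = (−22, −23, 0).

(-22, -23, 0)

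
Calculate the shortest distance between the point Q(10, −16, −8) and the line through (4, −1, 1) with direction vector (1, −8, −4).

Direction vector d = (1, −8, −4).
AP = (6, −15, −9); AP·d = 162, |AP|² = 342, |d|² = 81.
distance² = |AP|² − (AP·d)²/|d|² = 342 − 26244/81 = 18, so the distance is 3√2.

3√2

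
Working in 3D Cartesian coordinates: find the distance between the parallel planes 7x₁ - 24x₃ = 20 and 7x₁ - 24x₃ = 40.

With common normal n = (7, 0, -24) (|n| = 25), the distance is |20 − 40|/|n| = 20/25 = 4/5.

4/5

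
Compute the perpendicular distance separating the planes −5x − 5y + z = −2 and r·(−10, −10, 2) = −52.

8√51/17

Divide the second equation by 2 to match normals: −5x − 5y + z = -26.
Both planes have normal n = (−5, −5, 1), |n| = √51. Any point on the first plane is at distance |(-26) − (-2)|/|n| = 24/√51 = 8√51/17 from the second.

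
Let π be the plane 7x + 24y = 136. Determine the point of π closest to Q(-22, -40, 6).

The perpendicular from Q has direction n = (7, 24, 0): r = (-22, -40, 6) + μ(7, 24, 0).
Substitute into the plane: n·(Q + μn) = 136 gives -1114 + 625μ = 136, so μ = 2.
Foot = (-22, -40, 6) + 2·(7, 24, 0) = (-8, 8, 6).

(-8, 8, 6)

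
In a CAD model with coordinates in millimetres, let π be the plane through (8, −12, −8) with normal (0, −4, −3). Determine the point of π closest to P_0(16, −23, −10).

(16, -15, -4)

The perpendicular from P_0 has direction n = (0, −4, −3): r = (16, −23, −10) + λ(0, −4, −3).
Substitute into the plane: n·(P_0 + λn) = 72 gives 122 + 25λ = 72, so λ = -2.
Foot = (16, −23, −10) + (-2)·(0, −4, −3) = (16, −15, −4).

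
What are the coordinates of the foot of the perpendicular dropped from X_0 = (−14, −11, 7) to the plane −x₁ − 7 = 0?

The perpendicular from X_0 has direction n = (−1, 0, 0): r = (−14, −11, 7) + λ(−1, 0, 0).
Substitute into the plane: n·(X_0 + λn) = 7 gives 14 + 1λ = 7, so λ = -7.
Foot = (−14, −11, 7) + (-7)·(−1, 0, 0) = (−7, −11, 7).

(-7, -11, 7)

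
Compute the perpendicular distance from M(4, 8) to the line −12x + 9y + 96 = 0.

The normal to the line is n = (−12, 9) with |n| = 15.
|n·M − (-96)| = |24 − (-96)| = 120, so the distance is 120/15 = 8.

8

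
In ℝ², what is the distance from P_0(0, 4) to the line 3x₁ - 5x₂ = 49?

69/√34

The normal to the line is n = (3, -5) with |n| = √34.
|n·P_0 − 49| = |-20 − 49| = 69, so the distance is 69/√34.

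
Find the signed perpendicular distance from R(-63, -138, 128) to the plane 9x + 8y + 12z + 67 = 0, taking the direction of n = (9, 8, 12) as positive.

n·R − (-67) = -68.
|n| = 17, so the signed distance is -68/17 = -4.

-4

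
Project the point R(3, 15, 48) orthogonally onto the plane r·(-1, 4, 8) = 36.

(8, -5, 8)

The perpendicular from R has direction n = (-1, 4, 8): r = (3, 15, 48) + t(-1, 4, 8).
Substitute into the plane: n·(R + tn) = 36 gives 441 + 81t = 36, so t = -5.
Foot = (3, 15, 48) + (-5)·(-1, 4, 8) = (8, -5, 8).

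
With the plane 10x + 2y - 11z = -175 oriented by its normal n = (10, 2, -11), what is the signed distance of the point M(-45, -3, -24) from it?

-17/15

n·M − (-175) = -17.
|n| = 15, so the signed distance is -17/15.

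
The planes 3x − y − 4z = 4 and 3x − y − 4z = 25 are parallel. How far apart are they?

21√26/26

Both planes have normal n = (3, −1, −4), |n| = √26. Any point on the first plane is at distance |25 − 4|/|n| = 21/√26 from the second.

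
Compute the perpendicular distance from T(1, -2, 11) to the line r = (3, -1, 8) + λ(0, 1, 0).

√13

Direction vector d = (0, 1, 0).
AP = (-2, -1, 3), and AP × d = (-3, 0, -2).
|AP × d|² = 13 and |d|² = 1, so the distance is √13.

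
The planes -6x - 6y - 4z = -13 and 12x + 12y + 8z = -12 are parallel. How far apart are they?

19√22/44

Divide the second equation by -2 to match normals: -6x - 6y - 4z = 6.
With common normal n = (-6, -6, -4) (|n| = 2√22), the distance is |(-13) − 6|/|n| = 19/(2√22) = 19√22/44.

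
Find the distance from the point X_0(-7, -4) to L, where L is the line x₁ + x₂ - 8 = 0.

19√2/2

d = |1·(-7) + 1·(-4) − 8| / √(1 + 1) = |-19|/√2 = 19/√2.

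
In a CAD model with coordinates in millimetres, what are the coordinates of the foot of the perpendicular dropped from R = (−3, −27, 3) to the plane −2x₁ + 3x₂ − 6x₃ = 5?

n = (−2, 3, −6), |n|² = 49, and n·R − 5 = -98.
t = -98/49 = -2, so the foot is R − t·n = (−3, −27, 3) − (-2)·(−2, 3, −6) = (−7, −21, −9).

(-7, -21, -9)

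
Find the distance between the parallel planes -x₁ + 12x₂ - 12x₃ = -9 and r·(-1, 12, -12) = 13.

22/17

Both planes have normal n = (-1, 12, -12), |n| = 17. Any point on the first plane is at distance |13 − (-9)|/|n| = 22/17 from the second.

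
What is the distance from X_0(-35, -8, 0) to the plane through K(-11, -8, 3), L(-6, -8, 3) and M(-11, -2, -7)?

9/√34

KL = (5, 0, 0) and KM = (0, 6, -10), so a normal is n = KL × KM = (0, 50, 30).
n = (0, 50, 30); n·P − (-310) = -90; |n| = 10√34; distance = 90/(10√34) = 9/√34.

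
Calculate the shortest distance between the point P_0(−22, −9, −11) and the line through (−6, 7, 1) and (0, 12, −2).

A direction vector is d = (6, 5, −3).
AP = (−16, −16, −12), and AP × d = (108, −120, 16).
|AP × d|² = 26320 and |d|² = 70, so the distance is √(26320/70) = √376 = 2√94.

2√94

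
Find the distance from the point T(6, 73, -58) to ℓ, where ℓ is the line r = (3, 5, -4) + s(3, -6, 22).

2√697

Direction vector d = (3, -6, 22).
AP = (3, 68, -54), and AP × d = (1172, -228, -222).
|AP × d|² = 1474852 and |d|² = 529, so the distance is √(1474852/529) = √2788 = 2√697.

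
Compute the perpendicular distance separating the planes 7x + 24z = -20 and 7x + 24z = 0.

4/5

Both planes have normal n = (7, 0, 24), |n| = 25. Any point on the first plane is at distance |0 − (-20)|/|n| = 20/25 = 4/5 from the second.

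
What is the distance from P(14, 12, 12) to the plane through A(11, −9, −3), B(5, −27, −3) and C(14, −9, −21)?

AB = (−6, −18, 0) and AC = (3, 0, −18), so a normal is n = AB × AC = (324, −108, 54).
Then n·(14, 12, 12) − 4374 = −486.
|n| = √(104976 + 11664 + 2916) = 54√41, so the distance is |-486|/(54√41) = 9√41/41.

9√41/41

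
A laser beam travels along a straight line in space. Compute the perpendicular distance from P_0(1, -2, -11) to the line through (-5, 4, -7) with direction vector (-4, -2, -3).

2√22

Direction vector d = (-4, -2, -3).
AP = (6, -6, -4), and AP × d = (10, 34, -36).
|AP × d|² = 2552 and |d|² = 29, so the distance is √(2552/29) = √88 = 2√22.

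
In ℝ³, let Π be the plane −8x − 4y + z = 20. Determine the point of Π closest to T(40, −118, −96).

The perpendicular from T has direction n = (−8, −4, 1): r = (40, −118, −96) + t(−8, −4, 1).
Substitute into the plane: n·(T + tn) = 20 gives 56 + 81t = 20, so t = -4/9.
Foot = (40, −118, −96) + (-4/9)·(−8, −4, 1) = (392/9, −1046/9, −868/9).

(392/9, -1046/9, -868/9)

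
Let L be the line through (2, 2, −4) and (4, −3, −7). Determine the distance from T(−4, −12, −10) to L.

2√29

A direction vector is d = (2, −5, −3).
AP = (−6, −14, −6), and AP × d = (12, −30, 58).
|AP × d|² = 4408 and |d|² = 38, so the distance is √(4408/38) = √116 = 2√29.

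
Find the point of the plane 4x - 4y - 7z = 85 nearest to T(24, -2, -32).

(12, 10, -11)

The perpendicular from T has direction n = (4, -4, -7): r = (24, -2, -32) + λ(4, -4, -7).
Substitute into the plane: n·(T + λn) = 85 gives 328 + 81λ = 85, so λ = -3.
Foot = (24, -2, -32) + (-3)·(4, -4, -7) = (12, 10, -11).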